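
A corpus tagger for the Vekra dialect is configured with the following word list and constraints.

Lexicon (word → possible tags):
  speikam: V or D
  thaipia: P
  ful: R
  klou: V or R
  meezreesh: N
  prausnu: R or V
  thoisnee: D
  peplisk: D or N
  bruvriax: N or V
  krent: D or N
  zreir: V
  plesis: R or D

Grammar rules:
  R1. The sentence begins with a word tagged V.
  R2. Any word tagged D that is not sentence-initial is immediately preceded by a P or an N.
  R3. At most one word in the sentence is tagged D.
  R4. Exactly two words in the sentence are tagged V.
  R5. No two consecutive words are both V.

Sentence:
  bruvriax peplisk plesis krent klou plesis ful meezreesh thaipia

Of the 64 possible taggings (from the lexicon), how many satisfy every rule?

Candidates per position — 1:bruvriax {N,V}; 2:peplisk {D,N}; 3:plesis {R,D}; 4:krent {D,N}; 5:klou {V,R}; 6:plesis {R,D}; 7:ful {R}; 8:meezreesh {N}; 9:thaipia {P}.
There are 64 candidate sequences in total.
The sequences that satisfy every rule: V N R N V R R N P; V N D N V R R N P.
Count = 2.

2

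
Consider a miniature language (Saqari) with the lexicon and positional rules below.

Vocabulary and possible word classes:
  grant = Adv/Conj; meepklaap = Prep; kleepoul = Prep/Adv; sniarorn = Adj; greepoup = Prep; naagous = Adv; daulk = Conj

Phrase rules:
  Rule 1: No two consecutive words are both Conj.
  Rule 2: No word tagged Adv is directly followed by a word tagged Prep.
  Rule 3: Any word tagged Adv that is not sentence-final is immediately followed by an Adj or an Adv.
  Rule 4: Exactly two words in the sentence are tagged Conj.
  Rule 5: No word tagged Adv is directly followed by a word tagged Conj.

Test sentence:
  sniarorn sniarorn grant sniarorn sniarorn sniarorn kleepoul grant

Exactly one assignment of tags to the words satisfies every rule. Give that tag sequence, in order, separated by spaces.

Candidates per position — 1:sniarorn {Adj}; 2:sniarorn {Adj}; 3:grant {Adv,Conj}; 4:sniarorn {Adj}; 5:sniarorn {Adj}; 6:sniarorn {Adj}; 7:kleepoul {Prep,Adv}; 8:grant {Adv,Conj}.
At position 3, choosing Adv makes rule 4 impossible to satisfy; hence Conj.
At position 8, choosing Adv makes rule 4 impossible to satisfy; hence Conj.
At position 7, choosing Adv makes rule 3 impossible to satisfy; hence Prep.
The unique satisfying tagging is: Adj Adj Conj Adj Adj Adj Prep Conj.
Rule-by-rule: rule 1 holds; rule 2 holds; rule 3 holds; rule 4 holds; rule 5 holds.

Adj Adj Conj Adj Adj Adj Prep Conj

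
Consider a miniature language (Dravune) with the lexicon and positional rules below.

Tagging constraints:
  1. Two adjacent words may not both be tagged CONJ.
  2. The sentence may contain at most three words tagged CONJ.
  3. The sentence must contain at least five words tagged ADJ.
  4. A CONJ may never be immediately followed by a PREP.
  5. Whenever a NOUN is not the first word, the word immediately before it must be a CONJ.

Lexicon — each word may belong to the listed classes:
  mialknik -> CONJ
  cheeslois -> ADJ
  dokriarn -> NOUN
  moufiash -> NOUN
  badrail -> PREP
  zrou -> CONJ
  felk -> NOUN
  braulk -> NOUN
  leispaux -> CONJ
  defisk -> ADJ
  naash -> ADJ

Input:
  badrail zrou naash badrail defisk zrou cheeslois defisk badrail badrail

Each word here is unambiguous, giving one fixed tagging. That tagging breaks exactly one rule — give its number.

3

Fixed tagging: PREP CONJ ADJ PREP ADJ CONJ ADJ ADJ PREP PREP.
Rule check: R1 holds, R2 holds, R3 violated, R4 holds, R5 holds.
Only rule 3 fails.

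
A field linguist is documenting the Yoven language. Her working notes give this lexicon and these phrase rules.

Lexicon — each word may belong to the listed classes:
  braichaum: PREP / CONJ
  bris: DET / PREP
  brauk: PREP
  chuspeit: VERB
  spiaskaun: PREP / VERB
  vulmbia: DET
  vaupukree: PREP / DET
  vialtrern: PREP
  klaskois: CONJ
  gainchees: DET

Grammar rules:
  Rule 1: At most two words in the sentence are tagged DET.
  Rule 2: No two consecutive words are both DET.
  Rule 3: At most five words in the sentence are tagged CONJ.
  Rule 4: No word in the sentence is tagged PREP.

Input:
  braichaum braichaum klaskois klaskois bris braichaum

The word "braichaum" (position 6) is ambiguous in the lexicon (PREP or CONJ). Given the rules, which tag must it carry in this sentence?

CONJ

Candidates per position — 1:braichaum {PREP,CONJ}; 2:braichaum {PREP,CONJ}; 3:klaskois {CONJ}; 4:klaskois {CONJ}; 5:bris {DET,PREP}; 6:braichaum {PREP,CONJ}.
At position 1, choosing PREP makes rule 4 impossible to satisfy; hence CONJ.
At position 2, choosing PREP makes rule 4 impossible to satisfy; hence CONJ.
At position 5, choosing PREP makes rule 4 impossible to satisfy; hence DET.
At position 6, choosing PREP makes rule 4 impossible to satisfy; hence CONJ.
That leaves exactly one tagging: CONJ CONJ CONJ CONJ DET CONJ.
Check: rule 1 ok; rule 2 ok; rule 3 ok; rule 4 ok.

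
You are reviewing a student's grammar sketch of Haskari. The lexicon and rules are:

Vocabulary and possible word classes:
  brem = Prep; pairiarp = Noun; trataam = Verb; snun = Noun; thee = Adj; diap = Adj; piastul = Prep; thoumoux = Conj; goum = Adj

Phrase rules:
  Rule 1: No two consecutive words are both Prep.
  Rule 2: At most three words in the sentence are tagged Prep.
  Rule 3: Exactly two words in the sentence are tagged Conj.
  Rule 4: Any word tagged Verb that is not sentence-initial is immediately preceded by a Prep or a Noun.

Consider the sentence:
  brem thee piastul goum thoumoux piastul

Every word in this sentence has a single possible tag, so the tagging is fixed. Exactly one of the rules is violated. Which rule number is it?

Fixed tagging: Prep Adj Prep Adj Conj Prep.
Checking each rule: R1 holds, R2 holds, R3 violated, R4 holds.
Only rule 3 fails.

3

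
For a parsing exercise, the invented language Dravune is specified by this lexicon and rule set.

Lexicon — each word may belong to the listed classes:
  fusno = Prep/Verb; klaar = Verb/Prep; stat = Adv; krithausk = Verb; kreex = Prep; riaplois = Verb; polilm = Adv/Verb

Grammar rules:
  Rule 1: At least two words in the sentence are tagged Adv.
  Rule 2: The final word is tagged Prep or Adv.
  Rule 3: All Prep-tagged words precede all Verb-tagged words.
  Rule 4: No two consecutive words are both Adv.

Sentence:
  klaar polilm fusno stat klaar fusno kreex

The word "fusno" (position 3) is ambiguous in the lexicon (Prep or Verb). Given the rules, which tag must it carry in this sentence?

Candidates per position — 1:klaar {Verb,Prep}; 2:polilm {Adv,Verb}; 3:fusno {Prep,Verb}; 4:stat {Adv}; 5:klaar {Verb,Prep}; 6:fusno {Prep,Verb}; 7:kreex {Prep}.
If word 1 were Verb, no tagging could satisfy rule 3; so word 1 is Prep.
If word 2 were Verb, no tagging could satisfy rule 1; so word 2 is Adv.
If word 3 were Verb, no tagging could satisfy rule 3; so word 3 is Prep.
If word 5 were Verb, no tagging could satisfy rule 3; so word 5 is Prep.
If word 6 were Verb, no tagging could satisfy rule 3; so word 6 is Prep.
That leaves exactly one tagging: Prep Adv Prep Adv Prep Prep Prep.
Checking: rule 1 ok; rule 2 ok; rule 3 ok; rule 4 ok.

Prep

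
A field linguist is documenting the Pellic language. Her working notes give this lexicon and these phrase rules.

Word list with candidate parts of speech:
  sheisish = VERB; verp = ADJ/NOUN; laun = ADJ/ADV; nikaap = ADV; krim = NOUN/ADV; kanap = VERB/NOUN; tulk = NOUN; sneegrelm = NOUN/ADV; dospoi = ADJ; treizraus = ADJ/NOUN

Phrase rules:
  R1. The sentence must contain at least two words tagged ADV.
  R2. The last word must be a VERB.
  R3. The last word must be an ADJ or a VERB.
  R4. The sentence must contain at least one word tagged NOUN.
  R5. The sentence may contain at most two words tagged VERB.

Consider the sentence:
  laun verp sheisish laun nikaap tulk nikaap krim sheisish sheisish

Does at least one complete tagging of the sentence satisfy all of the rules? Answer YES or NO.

Candidates per position — 1:laun {ADJ,ADV}; 2:verp {ADJ,NOUN}; 3:sheisish {VERB}; 4:laun {ADJ,ADV}; 5:nikaap {ADV}; 6:tulk {NOUN}; 7:nikaap {ADV}; 8:krim {NOUN,ADV}; 9:sheisish {VERB}; 10:sheisish {VERB}.
Rule 5 cannot be satisfied by any choice of tags from the lexicon.
So there is no consistent tagging.

NO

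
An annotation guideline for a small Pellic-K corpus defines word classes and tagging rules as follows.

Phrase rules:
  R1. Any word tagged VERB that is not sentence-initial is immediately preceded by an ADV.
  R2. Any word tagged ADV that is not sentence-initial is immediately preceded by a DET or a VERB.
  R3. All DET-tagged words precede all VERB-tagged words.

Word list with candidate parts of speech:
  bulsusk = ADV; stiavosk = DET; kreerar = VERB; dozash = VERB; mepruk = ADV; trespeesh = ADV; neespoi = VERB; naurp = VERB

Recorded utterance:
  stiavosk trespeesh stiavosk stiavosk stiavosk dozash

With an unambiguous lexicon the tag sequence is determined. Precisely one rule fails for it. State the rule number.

1

Fixed tagging: DET ADV DET DET DET VERB.
Checking each rule: R1 fails, R2 ok, R3 ok.
Only rule 1 fails.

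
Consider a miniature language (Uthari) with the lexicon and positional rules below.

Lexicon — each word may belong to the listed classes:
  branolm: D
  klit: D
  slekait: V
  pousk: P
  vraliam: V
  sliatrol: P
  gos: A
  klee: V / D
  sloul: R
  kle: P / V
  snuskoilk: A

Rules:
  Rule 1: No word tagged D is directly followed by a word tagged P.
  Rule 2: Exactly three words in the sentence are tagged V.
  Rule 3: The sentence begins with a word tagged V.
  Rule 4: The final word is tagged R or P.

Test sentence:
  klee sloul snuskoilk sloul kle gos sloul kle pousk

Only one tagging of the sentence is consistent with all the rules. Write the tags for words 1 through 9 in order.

Candidates per position — 1:klee {V,D}; 2:sloul {R}; 3:snuskoilk {A}; 4:sloul {R}; 5:kle {P,V}; 6:gos {A}; 7:sloul {R}; 8:kle {P,V}; 9:pousk {P}.
Position 1: tagging it D would leave rule 2 unsatisfiable, so it must be V.
Position 5: tagging it P would leave rule 2 unsatisfiable, so it must be V.
Position 8: tagging it P would leave rule 2 unsatisfiable, so it must be V.
The only consistent sequence is: V R A R V A R V P.
Checking: rule 1 ok; rule 2 ok; rule 3 ok; rule 4 ok.

V R A R V A R V P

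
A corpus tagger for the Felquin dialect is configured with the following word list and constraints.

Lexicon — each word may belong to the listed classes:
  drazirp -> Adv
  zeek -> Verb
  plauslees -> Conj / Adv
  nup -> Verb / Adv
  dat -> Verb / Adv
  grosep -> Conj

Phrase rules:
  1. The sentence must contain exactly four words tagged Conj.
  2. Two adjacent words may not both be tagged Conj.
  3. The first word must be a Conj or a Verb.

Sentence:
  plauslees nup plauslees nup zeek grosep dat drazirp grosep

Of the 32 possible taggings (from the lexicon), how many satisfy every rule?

Candidates per position — 1:plauslees {Conj,Adv}; 2:nup {Verb,Adv}; 3:plauslees {Conj,Adv}; 4:nup {Verb,Adv}; 5:zeek {Verb}; 6:grosep {Conj}; 7:dat {Verb,Adv}; 8:drazirp {Adv}; 9:grosep {Conj}.
There are 32 candidate sequences in total.
Checking each against the rules leaves 8 sequences.
Count = 8.

8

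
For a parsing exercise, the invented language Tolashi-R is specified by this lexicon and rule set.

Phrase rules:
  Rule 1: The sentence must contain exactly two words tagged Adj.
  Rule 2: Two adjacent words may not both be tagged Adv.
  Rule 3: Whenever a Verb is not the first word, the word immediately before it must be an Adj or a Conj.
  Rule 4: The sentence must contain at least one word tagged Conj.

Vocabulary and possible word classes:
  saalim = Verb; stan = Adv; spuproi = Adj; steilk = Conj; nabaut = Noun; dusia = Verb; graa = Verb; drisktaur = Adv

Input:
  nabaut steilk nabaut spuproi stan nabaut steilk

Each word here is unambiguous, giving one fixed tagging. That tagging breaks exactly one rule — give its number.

Fixed tagging: Noun Conj Noun Adj Adv Noun Conj.
Applying the rules: R1 violated, R2 holds, R3 holds, R4 holds.
Only rule 1 fails.

1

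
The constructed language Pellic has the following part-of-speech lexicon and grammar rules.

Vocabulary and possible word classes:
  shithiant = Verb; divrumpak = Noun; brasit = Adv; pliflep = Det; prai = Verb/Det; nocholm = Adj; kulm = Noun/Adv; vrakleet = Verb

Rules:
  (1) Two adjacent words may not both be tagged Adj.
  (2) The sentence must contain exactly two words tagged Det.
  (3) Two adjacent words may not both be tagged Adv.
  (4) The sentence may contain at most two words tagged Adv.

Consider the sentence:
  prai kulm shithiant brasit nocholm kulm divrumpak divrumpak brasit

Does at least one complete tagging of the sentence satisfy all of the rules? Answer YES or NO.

Candidates per position — 1:prai {Verb,Det}; 2:kulm {Noun,Adv}; 3:shithiant {Verb}; 4:brasit {Adv}; 5:nocholm {Adj}; 6:kulm {Noun,Adv}; 7:divrumpak {Noun}; 8:divrumpak {Noun}; 9:brasit {Adv}.
Rule 2 cannot be satisfied by any choice of tags from the lexicon.
So there is no consistent tagging.

NO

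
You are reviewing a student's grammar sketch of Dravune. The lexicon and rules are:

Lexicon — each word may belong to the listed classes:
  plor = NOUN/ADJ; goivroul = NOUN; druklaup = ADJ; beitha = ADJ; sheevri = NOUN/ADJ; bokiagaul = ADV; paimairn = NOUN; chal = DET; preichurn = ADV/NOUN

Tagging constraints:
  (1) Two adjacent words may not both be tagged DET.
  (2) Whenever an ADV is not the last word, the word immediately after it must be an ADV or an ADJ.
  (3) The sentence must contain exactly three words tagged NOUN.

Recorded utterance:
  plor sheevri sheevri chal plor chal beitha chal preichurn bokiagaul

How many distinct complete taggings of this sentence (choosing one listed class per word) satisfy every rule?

Candidates per position — 1:plor {NOUN,ADJ}; 2:sheevri {NOUN,ADJ}; 3:sheevri {NOUN,ADJ}; 4:chal {DET}; 5:plor {NOUN,ADJ}; 6:chal {DET}; 7:beitha {ADJ}; 8:chal {DET}; 9:preichurn {ADV,NOUN}; 10:bokiagaul {ADV}.
There are 32 candidate sequences in total.
Checking each against the rules leaves 10 sequences.
Count = 10.

10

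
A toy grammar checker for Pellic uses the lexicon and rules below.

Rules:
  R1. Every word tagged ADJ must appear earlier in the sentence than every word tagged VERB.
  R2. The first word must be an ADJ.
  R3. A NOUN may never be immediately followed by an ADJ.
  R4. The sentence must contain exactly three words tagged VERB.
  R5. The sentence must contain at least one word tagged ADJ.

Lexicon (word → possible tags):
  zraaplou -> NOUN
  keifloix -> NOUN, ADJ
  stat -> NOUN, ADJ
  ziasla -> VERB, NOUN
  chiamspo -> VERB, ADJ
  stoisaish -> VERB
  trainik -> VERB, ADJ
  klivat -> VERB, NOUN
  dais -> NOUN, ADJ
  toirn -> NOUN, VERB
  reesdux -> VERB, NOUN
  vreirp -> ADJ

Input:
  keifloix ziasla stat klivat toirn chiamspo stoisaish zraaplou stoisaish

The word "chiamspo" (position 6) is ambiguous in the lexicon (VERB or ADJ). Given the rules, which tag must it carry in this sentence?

Candidates per position — 1:keifloix {NOUN,ADJ}; 2:ziasla {VERB,NOUN}; 3:stat {NOUN,ADJ}; 4:klivat {VERB,NOUN}; 5:toirn {NOUN,VERB}; 6:chiamspo {VERB,ADJ}; 7:stoisaish {VERB}; 8:zraaplou {NOUN}; 9:stoisaish {VERB}.
At position 1, choosing NOUN makes rule 2 impossible to satisfy; hence ADJ.
Position 6: the remaining choice is settled jointly with positions 2, 3, 4, 5 — only VERB at position 6 is part of a tagging that satisfies every rule.
The only consistent sequence is: ADJ NOUN NOUN NOUN NOUN VERB VERB NOUN VERB.
Verifying each rule — rule 1 satisfied; rule 2 satisfied; rule 3 satisfied; rule 4 satisfied; rule 5 satisfied.

VERB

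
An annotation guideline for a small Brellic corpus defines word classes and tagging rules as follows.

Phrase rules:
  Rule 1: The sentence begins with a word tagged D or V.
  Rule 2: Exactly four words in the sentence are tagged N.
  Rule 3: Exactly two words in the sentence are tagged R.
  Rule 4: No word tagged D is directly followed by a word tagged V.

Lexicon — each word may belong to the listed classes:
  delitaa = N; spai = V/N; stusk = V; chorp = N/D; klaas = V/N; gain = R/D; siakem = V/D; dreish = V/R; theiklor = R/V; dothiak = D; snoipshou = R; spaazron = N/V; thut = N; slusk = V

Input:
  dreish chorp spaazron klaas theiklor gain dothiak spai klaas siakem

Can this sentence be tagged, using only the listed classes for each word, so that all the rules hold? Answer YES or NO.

YES

Candidates per position — 1:dreish {V,R}; 2:chorp {N,D}; 3:spaazron {N,V}; 4:klaas {V,N}; 5:theiklor {R,V}; 6:gain {R,D}; 7:dothiak {D}; 8:spai {V,N}; 9:klaas {V,N}; 10:siakem {V,D}.
One satisfying assignment: V N V N R R D N N D.
Check: rule 1 satisfied; rule 2 satisfied; rule 3 satisfied; rule 4 satisfied.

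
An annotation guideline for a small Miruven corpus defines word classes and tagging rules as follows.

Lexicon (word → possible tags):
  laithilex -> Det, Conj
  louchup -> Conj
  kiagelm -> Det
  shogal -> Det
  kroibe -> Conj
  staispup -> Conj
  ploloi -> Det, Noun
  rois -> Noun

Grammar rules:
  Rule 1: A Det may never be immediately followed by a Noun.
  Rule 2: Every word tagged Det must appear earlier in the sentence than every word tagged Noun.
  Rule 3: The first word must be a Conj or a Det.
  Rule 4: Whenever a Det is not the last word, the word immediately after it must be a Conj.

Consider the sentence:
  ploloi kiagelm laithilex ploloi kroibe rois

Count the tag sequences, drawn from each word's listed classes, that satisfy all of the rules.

0

Candidates per position — 1:ploloi {Det,Noun}; 2:kiagelm {Det}; 3:laithilex {Det,Conj}; 4:ploloi {Det,Noun}; 5:kroibe {Conj}; 6:rois {Noun}.
There are 8 candidate sequences in total.
Every candidate sequence violates at least one rule; no consistent tagging exists.
Count = 0.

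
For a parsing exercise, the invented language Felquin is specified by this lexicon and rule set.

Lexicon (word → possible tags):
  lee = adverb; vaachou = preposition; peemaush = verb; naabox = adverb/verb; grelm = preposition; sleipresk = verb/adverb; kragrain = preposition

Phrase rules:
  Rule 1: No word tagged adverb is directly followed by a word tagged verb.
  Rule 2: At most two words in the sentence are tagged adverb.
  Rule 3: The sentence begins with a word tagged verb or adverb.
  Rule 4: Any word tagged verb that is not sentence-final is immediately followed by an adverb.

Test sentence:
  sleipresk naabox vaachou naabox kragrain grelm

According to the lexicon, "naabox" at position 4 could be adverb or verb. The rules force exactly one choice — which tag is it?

Candidates per position — 1:sleipresk {verb,adverb}; 2:naabox {adverb,verb}; 3:vaachou {preposition}; 4:naabox {adverb,verb}; 5:kragrain {preposition}; 6:grelm {preposition}.
Position 2: verb is ruled out by rule 4; that leaves adverb.
Position 4: verb is ruled out by rule 4; that leaves adverb.
Position 1: adverb is ruled out by rule 2; that leaves verb.
That leaves exactly one tagging: verb adverb preposition adverb preposition preposition.
Check: rule 1 ok; rule 2 ok; rule 3 ok; rule 4 ok.

adverb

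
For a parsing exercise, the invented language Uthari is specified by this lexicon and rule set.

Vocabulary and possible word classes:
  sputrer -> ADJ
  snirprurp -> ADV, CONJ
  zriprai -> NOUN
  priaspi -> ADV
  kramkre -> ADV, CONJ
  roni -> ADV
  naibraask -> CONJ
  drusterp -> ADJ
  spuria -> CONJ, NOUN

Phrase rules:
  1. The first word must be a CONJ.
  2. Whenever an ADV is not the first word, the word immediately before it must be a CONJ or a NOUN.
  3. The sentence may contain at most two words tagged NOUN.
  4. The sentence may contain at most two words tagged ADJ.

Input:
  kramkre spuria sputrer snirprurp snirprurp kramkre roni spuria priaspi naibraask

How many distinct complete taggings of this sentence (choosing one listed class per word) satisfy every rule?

Candidates per position — 1:kramkre {ADV,CONJ}; 2:spuria {CONJ,NOUN}; 3:sputrer {ADJ}; 4:snirprurp {ADV,CONJ}; 5:snirprurp {ADV,CONJ}; 6:kramkre {ADV,CONJ}; 7:roni {ADV}; 8:spuria {CONJ,NOUN}; 9:priaspi {ADV}; 10:naibraask {CONJ}.
There are 64 candidate sequences in total.
Checking each against the rules leaves 8 sequences.
Count = 8.

8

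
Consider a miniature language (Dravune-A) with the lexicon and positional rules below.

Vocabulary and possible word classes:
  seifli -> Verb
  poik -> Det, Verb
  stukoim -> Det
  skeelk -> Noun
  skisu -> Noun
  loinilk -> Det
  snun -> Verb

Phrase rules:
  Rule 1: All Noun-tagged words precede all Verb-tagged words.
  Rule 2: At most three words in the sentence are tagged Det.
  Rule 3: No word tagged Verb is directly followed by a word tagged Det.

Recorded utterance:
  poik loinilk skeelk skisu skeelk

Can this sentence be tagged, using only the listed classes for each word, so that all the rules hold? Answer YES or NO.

Candidates per position — 1:poik {Det,Verb}; 2:loinilk {Det}; 3:skeelk {Noun}; 4:skisu {Noun}; 5:skeelk {Noun}.
One satisfying assignment: Det Det Noun Noun Noun.
Verifying each rule — rule 1 ok; rule 2 ok; rule 3 ok.

YES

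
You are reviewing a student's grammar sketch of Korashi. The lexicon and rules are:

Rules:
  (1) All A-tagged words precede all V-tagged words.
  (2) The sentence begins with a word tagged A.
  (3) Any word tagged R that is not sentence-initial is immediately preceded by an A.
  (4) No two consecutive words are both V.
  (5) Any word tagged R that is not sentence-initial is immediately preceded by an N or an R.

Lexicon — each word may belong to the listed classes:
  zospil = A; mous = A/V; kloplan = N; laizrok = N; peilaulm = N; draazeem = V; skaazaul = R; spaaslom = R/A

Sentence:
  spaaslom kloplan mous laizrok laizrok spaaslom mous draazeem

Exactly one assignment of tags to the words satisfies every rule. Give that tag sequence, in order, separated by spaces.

Candidates per position — 1:spaaslom {R,A}; 2:kloplan {N}; 3:mous {A,V}; 4:laizrok {N}; 5:laizrok {N}; 6:spaaslom {R,A}; 7:mous {A,V}; 8:draazeem {V}.
Word 1 cannot be R — rule 2 would then fail for every completion. It is A.
Word 6 cannot be R — rule 3 would then fail for every completion. It is A.
Word 7 cannot be V — rule 4 would then fail for every completion. It is A.
Word 3 cannot be V — rule 1 would then fail for every completion. It is A.
The only consistent sequence is: A N A N N A A V.
Rule-by-rule: rule 1 holds; rule 2 holds; rule 3 holds; rule 4 holds; rule 5 holds.

A N A N N A A V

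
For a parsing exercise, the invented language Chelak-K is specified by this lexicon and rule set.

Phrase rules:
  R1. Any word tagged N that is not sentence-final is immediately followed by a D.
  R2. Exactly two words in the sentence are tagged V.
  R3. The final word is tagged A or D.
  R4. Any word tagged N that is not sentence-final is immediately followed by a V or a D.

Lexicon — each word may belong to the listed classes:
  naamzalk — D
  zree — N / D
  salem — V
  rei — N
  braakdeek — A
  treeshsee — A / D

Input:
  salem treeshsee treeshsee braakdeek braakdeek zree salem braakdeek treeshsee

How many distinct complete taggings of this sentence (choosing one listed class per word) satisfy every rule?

Candidates per position — 1:salem {V}; 2:treeshsee {A,D}; 3:treeshsee {A,D}; 4:braakdeek {A}; 5:braakdeek {A}; 6:zree {N,D}; 7:salem {V}; 8:braakdeek {A}; 9:treeshsee {A,D}.
There are 16 candidate sequences in total.
Checking each against the rules leaves 8 sequences.
Count = 8.

8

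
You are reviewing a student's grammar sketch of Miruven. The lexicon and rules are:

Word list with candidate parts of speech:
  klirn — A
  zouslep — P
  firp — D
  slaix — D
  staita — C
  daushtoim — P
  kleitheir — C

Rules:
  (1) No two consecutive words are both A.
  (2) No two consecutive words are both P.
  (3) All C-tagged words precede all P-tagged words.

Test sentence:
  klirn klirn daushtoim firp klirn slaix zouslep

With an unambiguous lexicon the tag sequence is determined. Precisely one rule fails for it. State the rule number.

1

Fixed tagging: A A P D A D P.
Applying the rules: R1 violated, R2 holds, R3 holds.
Only rule 1 fails.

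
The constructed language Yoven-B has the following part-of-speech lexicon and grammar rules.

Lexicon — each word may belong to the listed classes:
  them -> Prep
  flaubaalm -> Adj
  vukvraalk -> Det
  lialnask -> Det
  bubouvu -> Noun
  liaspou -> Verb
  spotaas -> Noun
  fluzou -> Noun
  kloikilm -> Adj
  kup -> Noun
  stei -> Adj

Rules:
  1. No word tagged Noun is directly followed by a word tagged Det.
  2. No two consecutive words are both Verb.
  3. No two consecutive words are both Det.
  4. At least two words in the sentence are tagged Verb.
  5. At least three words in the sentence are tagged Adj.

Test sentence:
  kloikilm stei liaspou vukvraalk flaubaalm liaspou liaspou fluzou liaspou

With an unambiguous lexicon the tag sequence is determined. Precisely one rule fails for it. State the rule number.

Fixed tagging: Adj Adj Verb Det Adj Verb Verb Noun Verb.
Rule check: R1 pass, R2 fail, R3 pass, R4 pass, R5 pass.
Only rule 2 fails.

2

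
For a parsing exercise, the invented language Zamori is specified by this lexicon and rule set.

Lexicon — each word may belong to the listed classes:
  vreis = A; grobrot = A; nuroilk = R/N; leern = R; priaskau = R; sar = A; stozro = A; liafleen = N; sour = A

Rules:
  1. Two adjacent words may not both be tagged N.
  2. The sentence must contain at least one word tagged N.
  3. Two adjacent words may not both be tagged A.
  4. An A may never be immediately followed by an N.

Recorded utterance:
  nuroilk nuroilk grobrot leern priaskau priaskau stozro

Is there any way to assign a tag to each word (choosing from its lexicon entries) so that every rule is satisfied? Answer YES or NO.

YES

Candidates per position — 1:nuroilk {R,N}; 2:nuroilk {R,N}; 3:grobrot {A}; 4:leern {R}; 5:priaskau {R}; 6:priaskau {R}; 7:stozro {A}.
One satisfying assignment: R N A R R R A.
Check: rule 1 ok; rule 2 ok; rule 3 ok; rule 4 ok.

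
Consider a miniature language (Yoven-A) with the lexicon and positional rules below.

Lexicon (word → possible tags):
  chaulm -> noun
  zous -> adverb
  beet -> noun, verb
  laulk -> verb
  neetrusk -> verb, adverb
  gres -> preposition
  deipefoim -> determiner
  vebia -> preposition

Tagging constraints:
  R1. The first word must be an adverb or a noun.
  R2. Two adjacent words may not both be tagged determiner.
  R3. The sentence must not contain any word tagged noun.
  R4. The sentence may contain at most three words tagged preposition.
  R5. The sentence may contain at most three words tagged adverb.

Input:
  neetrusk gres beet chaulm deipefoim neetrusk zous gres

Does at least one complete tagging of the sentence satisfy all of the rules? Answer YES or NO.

NO

Candidates per position — 1:neetrusk {verb,adverb}; 2:gres {preposition}; 3:beet {noun,verb}; 4:chaulm {noun}; 5:deipefoim {determiner}; 6:neetrusk {verb,adverb}; 7:zous {adverb}; 8:gres {preposition}.
Rule 3 cannot be satisfied by any choice of tags from the lexicon.
So there is no consistent tagging.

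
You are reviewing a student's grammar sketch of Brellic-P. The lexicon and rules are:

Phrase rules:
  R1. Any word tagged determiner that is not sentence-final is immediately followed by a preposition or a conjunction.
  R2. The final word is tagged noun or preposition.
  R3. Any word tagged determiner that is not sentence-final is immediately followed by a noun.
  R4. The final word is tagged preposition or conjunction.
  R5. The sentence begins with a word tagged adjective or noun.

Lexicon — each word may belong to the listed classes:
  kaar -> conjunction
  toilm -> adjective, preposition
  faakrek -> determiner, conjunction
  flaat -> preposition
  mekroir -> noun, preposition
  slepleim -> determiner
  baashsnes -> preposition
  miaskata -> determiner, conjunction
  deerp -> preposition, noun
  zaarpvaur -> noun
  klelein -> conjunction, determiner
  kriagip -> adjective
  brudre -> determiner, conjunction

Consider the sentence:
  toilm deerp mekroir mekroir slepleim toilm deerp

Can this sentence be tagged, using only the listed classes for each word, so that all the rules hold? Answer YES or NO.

NO

Candidates per position — 1:toilm {adjective,preposition}; 2:deerp {preposition,noun}; 3:mekroir {noun,preposition}; 4:mekroir {noun,preposition}; 5:slepleim {determiner}; 6:toilm {adjective,preposition}; 7:deerp {preposition,noun}.
Rule 3 cannot be satisfied by any choice of tags from the lexicon.
So there is no consistent tagging.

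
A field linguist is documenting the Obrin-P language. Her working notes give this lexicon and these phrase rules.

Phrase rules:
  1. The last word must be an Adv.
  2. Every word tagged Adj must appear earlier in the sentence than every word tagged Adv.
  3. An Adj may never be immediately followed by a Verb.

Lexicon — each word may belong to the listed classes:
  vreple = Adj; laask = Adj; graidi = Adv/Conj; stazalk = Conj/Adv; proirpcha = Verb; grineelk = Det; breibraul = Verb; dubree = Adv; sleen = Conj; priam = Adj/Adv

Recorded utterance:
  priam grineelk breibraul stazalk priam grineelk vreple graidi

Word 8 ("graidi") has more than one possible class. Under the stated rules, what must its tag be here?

Candidates per position — 1:priam {Adj,Adv}; 2:grineelk {Det}; 3:breibraul {Verb}; 4:stazalk {Conj,Adv}; 5:priam {Adj,Adv}; 6:grineelk {Det}; 7:vreple {Adj}; 8:graidi {Adv,Conj}.
Word 1 cannot be Adv — rule 2 would then fail for every completion. It is Adj.
Word 4 cannot be Adv — rule 2 would then fail for every completion. It is Conj.
Word 5 cannot be Adv — rule 2 would then fail for every completion. It is Adj.
Word 8 cannot be Conj — rule 1 would then fail for every completion. It is Adv.
So the tagging must be: Adj Det Verb Conj Adj Det Adj Adv.
Rule-by-rule: rule 1 ✓; rule 2 ✓; rule 3 ✓.

Adv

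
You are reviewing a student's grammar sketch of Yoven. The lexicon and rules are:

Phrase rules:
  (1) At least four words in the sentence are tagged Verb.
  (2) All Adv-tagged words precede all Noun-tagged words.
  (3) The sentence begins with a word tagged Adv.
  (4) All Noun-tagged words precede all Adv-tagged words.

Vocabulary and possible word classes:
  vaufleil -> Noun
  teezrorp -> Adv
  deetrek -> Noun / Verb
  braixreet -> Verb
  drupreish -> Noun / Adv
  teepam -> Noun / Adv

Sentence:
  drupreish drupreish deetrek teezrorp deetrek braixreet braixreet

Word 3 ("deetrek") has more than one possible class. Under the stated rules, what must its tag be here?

Verb

Candidates per position — 1:drupreish {Noun,Adv}; 2:drupreish {Noun,Adv}; 3:deetrek {Noun,Verb}; 4:teezrorp {Adv}; 5:deetrek {Noun,Verb}; 6:braixreet {Verb}; 7:braixreet {Verb}.
At position 1, choosing Noun makes rule 2 impossible to satisfy; hence Adv.
At position 2, choosing Noun makes rule 2 impossible to satisfy; hence Adv.
At position 3, choosing Noun makes rule 1 impossible to satisfy; hence Verb.
At position 5, choosing Noun makes rule 1 impossible to satisfy; hence Verb.
So the tagging must be: Adv Adv Verb Adv Verb Verb Verb.
Rule-by-rule: rule 1 ok; rule 2 ok; rule 3 ok; rule 4 ok.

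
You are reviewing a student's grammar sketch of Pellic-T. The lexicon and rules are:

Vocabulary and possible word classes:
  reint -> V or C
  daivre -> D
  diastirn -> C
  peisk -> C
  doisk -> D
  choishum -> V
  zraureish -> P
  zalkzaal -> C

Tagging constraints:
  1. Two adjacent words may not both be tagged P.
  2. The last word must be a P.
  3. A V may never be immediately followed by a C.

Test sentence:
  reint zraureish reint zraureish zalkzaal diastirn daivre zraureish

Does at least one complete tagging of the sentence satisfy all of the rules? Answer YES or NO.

Candidates per position — 1:reint {V,C}; 2:zraureish {P}; 3:reint {V,C}; 4:zraureish {P}; 5:zalkzaal {C}; 6:diastirn {C}; 7:daivre {D}; 8:zraureish {P}.
One satisfying assignment: C P V P C C D P.
Check: rule 1 ok; rule 2 ok; rule 3 ok.

YES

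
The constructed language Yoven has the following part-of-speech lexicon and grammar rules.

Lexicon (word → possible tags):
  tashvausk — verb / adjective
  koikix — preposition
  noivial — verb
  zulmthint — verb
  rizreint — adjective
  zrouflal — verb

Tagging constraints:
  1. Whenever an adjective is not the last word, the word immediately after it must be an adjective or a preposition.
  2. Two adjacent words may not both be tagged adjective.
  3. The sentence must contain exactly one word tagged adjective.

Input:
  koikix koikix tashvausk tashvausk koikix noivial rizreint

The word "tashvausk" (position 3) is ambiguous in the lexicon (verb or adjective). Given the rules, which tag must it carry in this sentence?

verb

Candidates per position — 1:koikix {preposition}; 2:koikix {preposition}; 3:tashvausk {verb,adjective}; 4:tashvausk {verb,adjective}; 5:koikix {preposition}; 6:noivial {verb}; 7:rizreint {adjective}.
At position 3, choosing adjective makes rule 3 impossible to satisfy; hence verb.
At position 4, choosing adjective makes rule 3 impossible to satisfy; hence verb.
That leaves exactly one tagging: preposition preposition verb verb preposition verb adjective.
Rule-by-rule: rule 1 satisfied; rule 2 satisfied; rule 3 satisfied.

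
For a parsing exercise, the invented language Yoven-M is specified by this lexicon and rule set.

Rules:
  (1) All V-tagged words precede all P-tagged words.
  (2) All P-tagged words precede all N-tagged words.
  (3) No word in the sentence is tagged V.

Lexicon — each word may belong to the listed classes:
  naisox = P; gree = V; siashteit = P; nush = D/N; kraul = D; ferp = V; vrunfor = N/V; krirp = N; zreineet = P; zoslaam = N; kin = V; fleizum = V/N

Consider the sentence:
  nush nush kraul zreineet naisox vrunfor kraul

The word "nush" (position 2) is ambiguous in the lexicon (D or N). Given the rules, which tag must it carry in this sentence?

D

Candidates per position — 1:nush {D,N}; 2:nush {D,N}; 3:kraul {D}; 4:zreineet {P}; 5:naisox {P}; 6:vrunfor {N,V}; 7:kraul {D}.
At position 1, choosing N makes rule 2 impossible to satisfy; hence D.
At position 2, choosing N makes rule 2 impossible to satisfy; hence D.
At position 6, choosing V makes rule 1 impossible to satisfy; hence N.
The unique satisfying tagging is: D D D P P N D.
Check: rule 1 satisfied; rule 2 satisfied; rule 3 satisfied.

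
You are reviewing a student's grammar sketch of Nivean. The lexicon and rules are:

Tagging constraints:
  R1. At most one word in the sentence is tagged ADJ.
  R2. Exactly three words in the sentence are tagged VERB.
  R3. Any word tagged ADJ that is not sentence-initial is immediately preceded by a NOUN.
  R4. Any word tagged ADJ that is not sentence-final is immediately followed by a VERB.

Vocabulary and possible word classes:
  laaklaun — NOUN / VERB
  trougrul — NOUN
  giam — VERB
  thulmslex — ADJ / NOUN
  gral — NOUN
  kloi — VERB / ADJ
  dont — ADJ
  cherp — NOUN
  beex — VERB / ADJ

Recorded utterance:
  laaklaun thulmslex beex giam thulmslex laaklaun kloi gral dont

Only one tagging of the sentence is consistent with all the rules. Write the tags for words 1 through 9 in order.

NOUN NOUN VERB VERB NOUN NOUN VERB NOUN ADJ

Candidates per position — 1:laaklaun {NOUN,VERB}; 2:thulmslex {ADJ,NOUN}; 3:beex {VERB,ADJ}; 4:giam {VERB}; 5:thulmslex {ADJ,NOUN}; 6:laaklaun {NOUN,VERB}; 7:kloi {VERB,ADJ}; 8:gral {NOUN}; 9:dont {ADJ}.
If word 2 were ADJ, no tagging could satisfy rule 1; so word 2 is NOUN.
If word 3 were ADJ, no tagging could satisfy rule 1; so word 3 is VERB.
If word 5 were ADJ, no tagging could satisfy rule 1; so word 5 is NOUN.
If word 7 were ADJ, no tagging could satisfy rule 1; so word 7 is VERB.
If word 1 were VERB, no tagging could satisfy rule 2; so word 1 is NOUN.
If word 6 were VERB, no tagging could satisfy rule 2; so word 6 is NOUN.
So the tagging must be: NOUN NOUN VERB VERB NOUN NOUN VERB NOUN ADJ.
Verifying each rule — rule 1 holds; rule 2 holds; rule 3 holds; rule 4 holds.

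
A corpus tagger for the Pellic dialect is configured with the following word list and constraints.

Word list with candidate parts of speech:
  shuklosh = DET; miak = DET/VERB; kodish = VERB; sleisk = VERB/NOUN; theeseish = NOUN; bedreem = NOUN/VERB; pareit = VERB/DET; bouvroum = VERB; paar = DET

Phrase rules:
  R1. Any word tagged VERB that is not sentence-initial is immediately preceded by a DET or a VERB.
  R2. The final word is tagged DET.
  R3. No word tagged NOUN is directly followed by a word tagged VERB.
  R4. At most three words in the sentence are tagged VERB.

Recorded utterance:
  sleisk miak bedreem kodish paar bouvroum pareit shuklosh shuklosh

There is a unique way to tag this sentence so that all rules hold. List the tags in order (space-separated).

NOUN DET VERB VERB DET VERB DET DET DET

Candidates per position — 1:sleisk {VERB,NOUN}; 2:miak {DET,VERB}; 3:bedreem {NOUN,VERB}; 4:kodish {VERB}; 5:paar {DET}; 6:bouvroum {VERB}; 7:pareit {VERB,DET}; 8:shuklosh {DET}; 9:shuklosh {DET}.
At position 3, choosing NOUN makes rule 1 impossible to satisfy; hence VERB.
At position 7, choosing VERB makes rule 4 impossible to satisfy; hence DET.
At position 1, choosing VERB makes rule 4 impossible to satisfy; hence NOUN.
At position 2, choosing VERB makes rule 1 impossible to satisfy; hence DET.
So the tagging must be: NOUN DET VERB VERB DET VERB DET DET DET.
Check: rule 1 ✓; rule 2 ✓; rule 3 ✓; rule 4 ✓.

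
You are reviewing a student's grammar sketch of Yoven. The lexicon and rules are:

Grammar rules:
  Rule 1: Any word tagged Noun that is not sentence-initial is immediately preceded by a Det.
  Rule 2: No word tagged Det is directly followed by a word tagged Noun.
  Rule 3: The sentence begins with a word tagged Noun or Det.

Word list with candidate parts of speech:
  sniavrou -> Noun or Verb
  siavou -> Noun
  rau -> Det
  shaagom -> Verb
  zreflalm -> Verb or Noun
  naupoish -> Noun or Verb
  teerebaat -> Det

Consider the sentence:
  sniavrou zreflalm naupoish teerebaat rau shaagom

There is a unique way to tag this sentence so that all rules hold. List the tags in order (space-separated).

Candidates per position — 1:sniavrou {Noun,Verb}; 2:zreflalm {Verb,Noun}; 3:naupoish {Noun,Verb}; 4:teerebaat {Det}; 5:rau {Det}; 6:shaagom {Verb}.
Word 1 cannot be Verb — rule 3 would then fail for every completion. It is Noun.
Word 2 cannot be Noun — rule 1 would then fail for every completion. It is Verb.
Word 3 cannot be Noun — rule 1 would then fail for every completion. It is Verb.
The only consistent sequence is: Noun Verb Verb Det Det Verb.
Checking: rule 1 satisfied; rule 2 satisfied; rule 3 satisfied.

Noun Verb Verb Det Det Verb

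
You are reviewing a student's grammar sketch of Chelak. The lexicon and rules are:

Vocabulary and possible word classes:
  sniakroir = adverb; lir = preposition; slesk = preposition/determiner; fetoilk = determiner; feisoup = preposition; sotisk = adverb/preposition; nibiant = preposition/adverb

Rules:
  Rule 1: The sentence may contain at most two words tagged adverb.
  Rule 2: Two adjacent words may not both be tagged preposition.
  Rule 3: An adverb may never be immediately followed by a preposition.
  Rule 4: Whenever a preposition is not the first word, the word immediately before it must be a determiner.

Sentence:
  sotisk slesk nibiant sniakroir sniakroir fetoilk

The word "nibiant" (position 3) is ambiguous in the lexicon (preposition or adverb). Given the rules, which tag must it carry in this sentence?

Candidates per position — 1:sotisk {adverb,preposition}; 2:slesk {preposition,determiner}; 3:nibiant {preposition,adverb}; 4:sniakroir {adverb}; 5:sniakroir {adverb}; 6:fetoilk {determiner}.
Position 1: tagging it adverb would leave rule 1 unsatisfiable, so it must be preposition.
Position 2: tagging it preposition would leave rule 2 unsatisfiable, so it must be determiner.
Position 3: tagging it adverb would leave rule 1 unsatisfiable, so it must be preposition.
That leaves exactly one tagging: preposition determiner preposition adverb adverb determiner.
Check: rule 1 ok; rule 2 ok; rule 3 ok; rule 4 ok.

preposition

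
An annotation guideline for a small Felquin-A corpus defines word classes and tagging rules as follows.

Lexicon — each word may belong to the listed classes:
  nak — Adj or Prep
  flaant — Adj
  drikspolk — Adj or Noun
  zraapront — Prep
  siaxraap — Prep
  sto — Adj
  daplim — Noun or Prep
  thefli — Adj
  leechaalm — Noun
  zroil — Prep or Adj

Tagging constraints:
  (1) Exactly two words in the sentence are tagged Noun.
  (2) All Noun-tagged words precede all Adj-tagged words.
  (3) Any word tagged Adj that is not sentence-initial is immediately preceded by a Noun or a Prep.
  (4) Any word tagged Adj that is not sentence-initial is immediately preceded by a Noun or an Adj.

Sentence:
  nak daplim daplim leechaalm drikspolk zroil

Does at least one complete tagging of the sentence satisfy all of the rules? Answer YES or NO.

Candidates per position — 1:nak {Adj,Prep}; 2:daplim {Noun,Prep}; 3:daplim {Noun,Prep}; 4:leechaalm {Noun}; 5:drikspolk {Adj,Noun}; 6:zroil {Prep,Adj}.
One satisfying assignment: Prep Noun Prep Noun Adj Prep.
Rule-by-rule: rule 1 ✓; rule 2 ✓; rule 3 ✓; rule 4 ✓.

YES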